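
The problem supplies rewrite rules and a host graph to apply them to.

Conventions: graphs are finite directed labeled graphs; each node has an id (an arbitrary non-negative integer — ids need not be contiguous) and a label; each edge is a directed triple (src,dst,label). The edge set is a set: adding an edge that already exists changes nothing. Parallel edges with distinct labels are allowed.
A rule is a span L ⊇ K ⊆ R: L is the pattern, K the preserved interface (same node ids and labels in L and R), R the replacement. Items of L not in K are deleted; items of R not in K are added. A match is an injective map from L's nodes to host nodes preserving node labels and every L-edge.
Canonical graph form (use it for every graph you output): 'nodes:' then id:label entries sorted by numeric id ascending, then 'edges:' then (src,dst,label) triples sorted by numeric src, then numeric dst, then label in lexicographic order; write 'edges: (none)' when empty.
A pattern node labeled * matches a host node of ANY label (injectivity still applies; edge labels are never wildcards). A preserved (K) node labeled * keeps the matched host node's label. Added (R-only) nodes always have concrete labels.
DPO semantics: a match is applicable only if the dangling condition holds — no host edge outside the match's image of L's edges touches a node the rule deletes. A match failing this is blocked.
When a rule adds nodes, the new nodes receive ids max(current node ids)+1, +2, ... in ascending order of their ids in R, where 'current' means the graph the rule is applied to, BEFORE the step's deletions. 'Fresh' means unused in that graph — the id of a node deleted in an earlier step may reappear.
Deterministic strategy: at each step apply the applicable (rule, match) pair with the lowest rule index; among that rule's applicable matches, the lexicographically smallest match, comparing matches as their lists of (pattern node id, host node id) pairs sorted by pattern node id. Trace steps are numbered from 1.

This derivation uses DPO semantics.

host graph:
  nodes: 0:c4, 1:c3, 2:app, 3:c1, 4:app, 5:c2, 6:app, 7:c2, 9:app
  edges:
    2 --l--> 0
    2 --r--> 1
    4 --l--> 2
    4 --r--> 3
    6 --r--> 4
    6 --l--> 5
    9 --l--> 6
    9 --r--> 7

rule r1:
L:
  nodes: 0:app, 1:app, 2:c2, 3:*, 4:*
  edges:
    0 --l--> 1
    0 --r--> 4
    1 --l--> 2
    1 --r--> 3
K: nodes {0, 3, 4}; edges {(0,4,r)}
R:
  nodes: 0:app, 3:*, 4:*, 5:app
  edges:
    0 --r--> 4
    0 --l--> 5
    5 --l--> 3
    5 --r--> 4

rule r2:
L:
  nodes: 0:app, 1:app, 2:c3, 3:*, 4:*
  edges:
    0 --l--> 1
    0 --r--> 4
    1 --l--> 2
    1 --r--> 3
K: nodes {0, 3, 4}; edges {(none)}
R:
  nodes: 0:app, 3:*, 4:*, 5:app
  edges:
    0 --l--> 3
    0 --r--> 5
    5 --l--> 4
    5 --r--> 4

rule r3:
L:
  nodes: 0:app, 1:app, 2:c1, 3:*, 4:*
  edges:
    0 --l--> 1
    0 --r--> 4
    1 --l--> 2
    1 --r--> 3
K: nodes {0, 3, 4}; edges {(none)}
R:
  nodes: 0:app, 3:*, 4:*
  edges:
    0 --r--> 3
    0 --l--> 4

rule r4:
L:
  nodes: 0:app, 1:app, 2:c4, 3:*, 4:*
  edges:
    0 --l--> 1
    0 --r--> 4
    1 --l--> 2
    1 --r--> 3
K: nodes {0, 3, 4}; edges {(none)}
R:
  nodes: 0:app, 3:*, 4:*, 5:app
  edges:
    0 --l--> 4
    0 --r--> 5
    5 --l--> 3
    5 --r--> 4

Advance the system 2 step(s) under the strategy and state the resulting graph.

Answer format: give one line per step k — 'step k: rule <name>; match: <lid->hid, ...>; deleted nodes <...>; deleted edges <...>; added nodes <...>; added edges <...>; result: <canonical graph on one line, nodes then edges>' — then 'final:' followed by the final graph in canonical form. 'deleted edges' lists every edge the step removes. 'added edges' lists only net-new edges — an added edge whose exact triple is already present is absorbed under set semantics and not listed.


step 1: rule r1; match: 0->9, 1->6, 2->5, 3->4, 4->7; deleted nodes 5, 6; deleted edges (6,4,r); (6,5,l); (9,6,l); added nodes 10; added edges (9,10,l); (10,4,l); (10,7,r); result: nodes: 0:c4, 1:c3, 2:app, 3:c1, 4:app, 7:c2, 9:app, 10:app edges: (2,0,l); (2,1,r); (4,2,l); (4,3,r); (9,7,r); (9,10,l); (10,4,l); (10,7,r)
step 2: rule r4; match: 0->4, 1->2, 2->0, 3->1, 4->3; deleted nodes 0, 2; deleted edges (2,0,l); (2,1,r); (4,2,l); (4,3,r); added nodes 11; added edges (4,3,l); (4,11,r); (11,1,l); (11,3,r); result: nodes: 1:c3, 3:c1, 4:app, 7:c2, 9:app, 10:app, 11:app edges: (4,3,l); (4,11,r); (9,7,r); (9,10,l); (10,4,l); (10,7,r); (11,1,l); (11,3,r)
final:
nodes: 1:c3, 3:c1, 4:app, 7:c2, 9:app, 10:app, 11:app
edges: (4,3,l); (4,11,r); (9,7,r); (9,10,l); (10,4,l); (10,7,r); (11,1,l); (11,3,r)


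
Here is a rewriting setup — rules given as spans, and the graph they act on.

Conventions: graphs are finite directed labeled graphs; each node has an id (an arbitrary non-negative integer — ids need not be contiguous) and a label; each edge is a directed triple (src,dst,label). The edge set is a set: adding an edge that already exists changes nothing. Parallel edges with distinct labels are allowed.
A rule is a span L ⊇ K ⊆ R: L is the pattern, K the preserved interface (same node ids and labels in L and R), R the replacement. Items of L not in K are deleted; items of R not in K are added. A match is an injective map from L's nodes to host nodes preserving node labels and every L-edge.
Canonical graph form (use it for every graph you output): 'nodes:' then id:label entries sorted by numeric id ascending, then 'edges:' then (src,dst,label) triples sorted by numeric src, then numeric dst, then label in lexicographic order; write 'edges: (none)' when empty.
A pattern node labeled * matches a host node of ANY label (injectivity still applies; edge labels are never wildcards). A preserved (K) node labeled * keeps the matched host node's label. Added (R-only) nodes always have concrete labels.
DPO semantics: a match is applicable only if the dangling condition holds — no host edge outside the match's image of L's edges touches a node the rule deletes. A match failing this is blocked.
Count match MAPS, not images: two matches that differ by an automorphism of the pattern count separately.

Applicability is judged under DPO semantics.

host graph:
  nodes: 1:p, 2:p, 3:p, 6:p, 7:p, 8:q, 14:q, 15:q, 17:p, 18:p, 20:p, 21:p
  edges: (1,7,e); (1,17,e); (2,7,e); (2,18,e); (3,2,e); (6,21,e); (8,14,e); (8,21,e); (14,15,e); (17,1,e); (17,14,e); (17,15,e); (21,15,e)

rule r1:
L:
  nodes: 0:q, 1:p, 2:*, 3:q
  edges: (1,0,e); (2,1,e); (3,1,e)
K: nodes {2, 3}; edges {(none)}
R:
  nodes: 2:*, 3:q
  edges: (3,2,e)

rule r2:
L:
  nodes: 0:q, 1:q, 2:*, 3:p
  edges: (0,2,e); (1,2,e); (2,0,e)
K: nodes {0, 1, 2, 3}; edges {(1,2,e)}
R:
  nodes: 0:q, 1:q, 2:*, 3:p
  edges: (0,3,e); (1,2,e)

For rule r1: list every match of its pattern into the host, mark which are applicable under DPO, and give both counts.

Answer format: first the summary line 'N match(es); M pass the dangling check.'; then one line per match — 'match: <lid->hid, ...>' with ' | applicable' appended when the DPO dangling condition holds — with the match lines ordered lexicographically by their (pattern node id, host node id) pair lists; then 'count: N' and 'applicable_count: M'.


1 match(es); 0 pass the dangling check.
match: 0->15, 1->21, 2->6, 3->8
count: 1
applicable_count: 0


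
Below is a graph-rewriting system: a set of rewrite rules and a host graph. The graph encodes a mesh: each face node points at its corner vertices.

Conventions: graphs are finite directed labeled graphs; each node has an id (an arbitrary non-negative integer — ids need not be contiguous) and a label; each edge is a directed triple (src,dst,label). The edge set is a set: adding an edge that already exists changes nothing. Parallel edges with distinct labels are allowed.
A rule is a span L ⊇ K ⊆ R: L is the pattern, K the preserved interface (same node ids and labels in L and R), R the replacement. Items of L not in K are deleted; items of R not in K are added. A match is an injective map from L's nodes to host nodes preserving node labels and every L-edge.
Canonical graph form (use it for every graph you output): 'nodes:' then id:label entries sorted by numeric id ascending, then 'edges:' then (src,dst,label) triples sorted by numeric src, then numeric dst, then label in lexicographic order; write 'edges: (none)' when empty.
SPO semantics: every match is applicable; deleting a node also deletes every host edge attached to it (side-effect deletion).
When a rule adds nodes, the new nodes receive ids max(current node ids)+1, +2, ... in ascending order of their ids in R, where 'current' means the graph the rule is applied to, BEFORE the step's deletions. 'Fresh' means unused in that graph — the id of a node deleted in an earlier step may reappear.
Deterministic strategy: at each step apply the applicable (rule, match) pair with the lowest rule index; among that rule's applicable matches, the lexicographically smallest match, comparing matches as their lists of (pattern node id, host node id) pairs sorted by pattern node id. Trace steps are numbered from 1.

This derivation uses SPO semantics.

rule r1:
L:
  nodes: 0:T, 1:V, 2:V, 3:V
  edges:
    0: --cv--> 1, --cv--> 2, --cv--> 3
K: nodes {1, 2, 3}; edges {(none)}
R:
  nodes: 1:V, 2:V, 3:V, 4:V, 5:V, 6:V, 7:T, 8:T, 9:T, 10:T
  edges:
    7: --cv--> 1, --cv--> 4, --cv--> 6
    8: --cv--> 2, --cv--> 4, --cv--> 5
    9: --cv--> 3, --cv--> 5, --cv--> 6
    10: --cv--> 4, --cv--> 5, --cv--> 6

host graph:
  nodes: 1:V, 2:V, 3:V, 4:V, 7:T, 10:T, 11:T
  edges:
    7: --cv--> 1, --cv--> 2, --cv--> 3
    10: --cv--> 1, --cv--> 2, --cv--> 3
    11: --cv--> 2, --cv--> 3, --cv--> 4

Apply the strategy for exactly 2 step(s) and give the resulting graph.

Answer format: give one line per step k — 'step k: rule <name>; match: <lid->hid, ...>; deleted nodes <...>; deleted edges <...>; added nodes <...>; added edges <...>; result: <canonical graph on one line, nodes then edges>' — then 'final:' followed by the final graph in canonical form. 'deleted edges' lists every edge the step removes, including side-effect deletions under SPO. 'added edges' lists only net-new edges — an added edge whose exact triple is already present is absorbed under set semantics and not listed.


step 1: rule r1; match: 0->7, 1->1, 2->2, 3->3; deleted nodes 7; deleted edges (7,1,cv); (7,2,cv); (7,3,cv); added nodes 12, 13, 14, 15, 16, 17, 18; added edges (15,1,cv); (15,12,cv); (15,14,cv); (16,2,cv); (16,12,cv); (16,13,cv); (17,3,cv); (17,13,cv); (17,14,cv); (18,12,cv); (18,13,cv); (18,14,cv); result: nodes: 1:V, 2:V, 3:V, 4:V, 10:T, 11:T, 12:V, 13:V, 14:V, 15:T, 16:T, 17:T, 18:T edges: (10,1,cv); (10,2,cv); (10,3,cv); (11,2,cv); (11,3,cv); (11,4,cv); (15,1,cv); (15,12,cv); (15,14,cv); (16,2,cv); (16,12,cv); (16,13,cv); (17,3,cv); (17,13,cv); (17,14,cv); (18,12,cv); (18,13,cv); (18,14,cv)
step 2: rule r1; match: 0->10, 1->1, 2->2, 3->3; deleted nodes 10; deleted edges (10,1,cv); (10,2,cv); (10,3,cv); added nodes 19, 20, 21, 22, 23, 24, 25; added edges (22,1,cv); (22,19,cv); (22,21,cv); (23,2,cv); (23,19,cv); (23,20,cv); (24,3,cv); (24,20,cv); (24,21,cv); (25,19,cv); (25,20,cv); (25,21,cv); result: nodes: 1:V, 2:V, 3:V, 4:V, 11:T, 12:V, 13:V, 14:V, 15:T, 16:T, 17:T, 18:T, 19:V, 20:V, 21:V, 22:T, 23:T, 24:T, 25:T edges: (11,2,cv); (11,3,cv); (11,4,cv); (15,1,cv); (15,12,cv); (15,14,cv); (16,2,cv); (16,12,cv); (16,13,cv); (17,3,cv); (17,13,cv); (17,14,cv); (18,12,cv); (18,13,cv); (18,14,cv); (22,1,cv); (22,19,cv); (22,21,cv); (23,2,cv); (23,19,cv); (23,20,cv); (24,3,cv); (24,20,cv); (24,21,cv); (25,19,cv); (25,20,cv); (25,21,cv)
final:
nodes: 1:V, 2:V, 3:V, 4:V, 11:T, 12:V, 13:V, 14:V, 15:T, 16:T, 17:T, 18:T, 19:V, 20:V, 21:V, 22:T, 23:T, 24:T, 25:T
edges: (11,2,cv); (11,3,cv); (11,4,cv); (15,1,cv); (15,12,cv); (15,14,cv); (16,2,cv); (16,12,cv); (16,13,cv); (17,3,cv); (17,13,cv); (17,14,cv); (18,12,cv); (18,13,cv); (18,14,cv); (22,1,cv); (22,19,cv); (22,21,cv); (23,2,cv); (23,19,cv); (23,20,cv); (24,3,cv); (24,20,cv); (24,21,cv); (25,19,cv); (25,20,cv); (25,21,cv)


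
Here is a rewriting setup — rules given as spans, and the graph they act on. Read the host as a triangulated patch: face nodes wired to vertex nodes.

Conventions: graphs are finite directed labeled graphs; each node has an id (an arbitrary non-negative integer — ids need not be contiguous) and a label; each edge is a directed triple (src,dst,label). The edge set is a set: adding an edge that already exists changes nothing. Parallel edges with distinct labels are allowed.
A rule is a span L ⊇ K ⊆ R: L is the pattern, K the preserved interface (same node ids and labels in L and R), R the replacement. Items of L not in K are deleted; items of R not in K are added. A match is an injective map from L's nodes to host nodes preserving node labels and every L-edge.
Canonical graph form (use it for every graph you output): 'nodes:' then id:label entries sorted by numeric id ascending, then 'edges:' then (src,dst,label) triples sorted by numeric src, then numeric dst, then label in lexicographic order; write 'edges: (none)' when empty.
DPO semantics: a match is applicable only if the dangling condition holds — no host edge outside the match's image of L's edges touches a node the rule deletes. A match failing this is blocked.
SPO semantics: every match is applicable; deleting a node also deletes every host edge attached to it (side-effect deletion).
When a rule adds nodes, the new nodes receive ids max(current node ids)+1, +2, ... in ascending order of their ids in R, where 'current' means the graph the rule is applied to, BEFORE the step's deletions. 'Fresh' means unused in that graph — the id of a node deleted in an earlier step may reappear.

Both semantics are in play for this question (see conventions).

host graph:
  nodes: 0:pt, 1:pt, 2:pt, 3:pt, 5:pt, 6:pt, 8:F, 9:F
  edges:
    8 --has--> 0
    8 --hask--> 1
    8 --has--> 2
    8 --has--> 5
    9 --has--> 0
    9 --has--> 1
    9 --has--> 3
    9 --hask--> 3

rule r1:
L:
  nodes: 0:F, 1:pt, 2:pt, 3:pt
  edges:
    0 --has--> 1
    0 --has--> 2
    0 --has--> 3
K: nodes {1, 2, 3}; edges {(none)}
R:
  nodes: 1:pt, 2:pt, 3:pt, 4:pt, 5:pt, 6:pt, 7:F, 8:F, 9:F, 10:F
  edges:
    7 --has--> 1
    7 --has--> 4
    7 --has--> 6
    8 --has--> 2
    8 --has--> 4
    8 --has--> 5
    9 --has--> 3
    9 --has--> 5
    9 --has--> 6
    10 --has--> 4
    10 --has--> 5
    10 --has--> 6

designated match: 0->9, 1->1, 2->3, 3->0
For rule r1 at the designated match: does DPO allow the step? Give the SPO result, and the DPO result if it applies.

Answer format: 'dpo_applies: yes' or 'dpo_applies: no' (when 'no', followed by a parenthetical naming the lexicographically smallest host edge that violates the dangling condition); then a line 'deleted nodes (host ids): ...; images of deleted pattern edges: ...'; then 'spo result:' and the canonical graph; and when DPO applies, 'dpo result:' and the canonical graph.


dpo_applies: no
(the rule deletes node 9, which keeps host edge (9,3,hask) outside the match image — the dangling condition fails, DPO blocks; SPO proceeds and side-deletes such edges)
deleted nodes (host ids): 9; images of deleted pattern edges: (9,0,has); (9,1,has); (9,3,has)
spo result:
nodes: 0:pt, 1:pt, 2:pt, 3:pt, 5:pt, 6:pt, 8:F, 10:pt, 11:pt, 12:pt, 13:F, 14:F, 15:F, 16:F
edges: (8,0,has); (8,1,hask); (8,2,has); (8,5,has); (13,1,has); (13,10,has); (13,12,has); (14,3,has); (14,10,has); (14,11,has); (15,0,has); (15,11,has); (15,12,has); (16,10,has); (16,11,has); (16,12,has)


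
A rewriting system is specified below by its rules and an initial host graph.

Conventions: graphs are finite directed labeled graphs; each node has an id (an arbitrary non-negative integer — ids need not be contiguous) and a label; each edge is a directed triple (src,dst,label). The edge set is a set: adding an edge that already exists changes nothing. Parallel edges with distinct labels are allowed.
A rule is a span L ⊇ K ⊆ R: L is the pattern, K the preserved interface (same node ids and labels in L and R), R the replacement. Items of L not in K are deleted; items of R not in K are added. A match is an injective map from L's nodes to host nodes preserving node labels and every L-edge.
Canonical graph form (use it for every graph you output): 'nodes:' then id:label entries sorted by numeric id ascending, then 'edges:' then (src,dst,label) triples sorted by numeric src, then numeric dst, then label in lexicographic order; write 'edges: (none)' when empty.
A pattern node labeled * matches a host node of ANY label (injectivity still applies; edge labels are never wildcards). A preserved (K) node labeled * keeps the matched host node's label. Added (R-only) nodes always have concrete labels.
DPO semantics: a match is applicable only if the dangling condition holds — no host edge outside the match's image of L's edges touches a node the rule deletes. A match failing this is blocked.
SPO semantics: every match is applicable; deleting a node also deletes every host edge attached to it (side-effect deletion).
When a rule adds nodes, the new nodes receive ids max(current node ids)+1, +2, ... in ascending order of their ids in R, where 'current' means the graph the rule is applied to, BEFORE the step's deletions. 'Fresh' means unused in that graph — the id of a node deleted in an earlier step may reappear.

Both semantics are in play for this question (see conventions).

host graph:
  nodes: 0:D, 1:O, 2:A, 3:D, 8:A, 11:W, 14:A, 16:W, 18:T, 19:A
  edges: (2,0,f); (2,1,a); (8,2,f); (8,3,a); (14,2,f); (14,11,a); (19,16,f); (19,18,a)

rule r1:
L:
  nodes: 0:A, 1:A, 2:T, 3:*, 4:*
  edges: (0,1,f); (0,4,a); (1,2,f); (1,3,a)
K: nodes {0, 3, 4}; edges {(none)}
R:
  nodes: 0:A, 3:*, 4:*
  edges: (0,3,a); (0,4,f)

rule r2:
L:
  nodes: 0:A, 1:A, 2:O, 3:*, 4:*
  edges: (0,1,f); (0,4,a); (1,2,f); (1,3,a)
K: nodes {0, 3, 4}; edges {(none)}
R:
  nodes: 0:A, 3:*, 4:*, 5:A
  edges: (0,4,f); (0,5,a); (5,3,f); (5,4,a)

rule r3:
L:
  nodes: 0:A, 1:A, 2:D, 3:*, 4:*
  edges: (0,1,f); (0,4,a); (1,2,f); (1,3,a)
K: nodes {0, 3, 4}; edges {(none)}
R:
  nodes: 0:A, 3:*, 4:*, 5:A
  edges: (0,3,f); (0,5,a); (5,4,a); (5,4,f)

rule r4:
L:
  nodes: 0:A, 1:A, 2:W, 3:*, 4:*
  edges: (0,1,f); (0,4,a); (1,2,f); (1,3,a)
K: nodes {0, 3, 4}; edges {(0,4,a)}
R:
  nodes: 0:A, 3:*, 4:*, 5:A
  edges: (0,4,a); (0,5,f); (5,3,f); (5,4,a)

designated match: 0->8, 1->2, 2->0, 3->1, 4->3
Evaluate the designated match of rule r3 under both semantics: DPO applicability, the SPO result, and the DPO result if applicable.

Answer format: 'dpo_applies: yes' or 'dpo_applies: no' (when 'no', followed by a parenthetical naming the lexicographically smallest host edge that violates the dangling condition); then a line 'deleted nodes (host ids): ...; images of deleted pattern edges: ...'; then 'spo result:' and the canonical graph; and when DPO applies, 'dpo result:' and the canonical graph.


dpo_applies: no
(the rule deletes node 2, which keeps host edge (14,2,f) outside the match image — the dangling condition fails, DPO blocks; SPO proceeds and side-deletes such edges)
deleted nodes (host ids): 0, 2; images of deleted pattern edges: (2,0,f); (2,1,a); (8,2,f); (8,3,a)
spo result:
nodes: 1:O, 3:D, 8:A, 11:W, 14:A, 16:W, 18:T, 19:A, 20:A
edges: (8,1,f); (8,20,a); (14,11,a); (19,16,f); (19,18,a); (20,3,a); (20,3,f)


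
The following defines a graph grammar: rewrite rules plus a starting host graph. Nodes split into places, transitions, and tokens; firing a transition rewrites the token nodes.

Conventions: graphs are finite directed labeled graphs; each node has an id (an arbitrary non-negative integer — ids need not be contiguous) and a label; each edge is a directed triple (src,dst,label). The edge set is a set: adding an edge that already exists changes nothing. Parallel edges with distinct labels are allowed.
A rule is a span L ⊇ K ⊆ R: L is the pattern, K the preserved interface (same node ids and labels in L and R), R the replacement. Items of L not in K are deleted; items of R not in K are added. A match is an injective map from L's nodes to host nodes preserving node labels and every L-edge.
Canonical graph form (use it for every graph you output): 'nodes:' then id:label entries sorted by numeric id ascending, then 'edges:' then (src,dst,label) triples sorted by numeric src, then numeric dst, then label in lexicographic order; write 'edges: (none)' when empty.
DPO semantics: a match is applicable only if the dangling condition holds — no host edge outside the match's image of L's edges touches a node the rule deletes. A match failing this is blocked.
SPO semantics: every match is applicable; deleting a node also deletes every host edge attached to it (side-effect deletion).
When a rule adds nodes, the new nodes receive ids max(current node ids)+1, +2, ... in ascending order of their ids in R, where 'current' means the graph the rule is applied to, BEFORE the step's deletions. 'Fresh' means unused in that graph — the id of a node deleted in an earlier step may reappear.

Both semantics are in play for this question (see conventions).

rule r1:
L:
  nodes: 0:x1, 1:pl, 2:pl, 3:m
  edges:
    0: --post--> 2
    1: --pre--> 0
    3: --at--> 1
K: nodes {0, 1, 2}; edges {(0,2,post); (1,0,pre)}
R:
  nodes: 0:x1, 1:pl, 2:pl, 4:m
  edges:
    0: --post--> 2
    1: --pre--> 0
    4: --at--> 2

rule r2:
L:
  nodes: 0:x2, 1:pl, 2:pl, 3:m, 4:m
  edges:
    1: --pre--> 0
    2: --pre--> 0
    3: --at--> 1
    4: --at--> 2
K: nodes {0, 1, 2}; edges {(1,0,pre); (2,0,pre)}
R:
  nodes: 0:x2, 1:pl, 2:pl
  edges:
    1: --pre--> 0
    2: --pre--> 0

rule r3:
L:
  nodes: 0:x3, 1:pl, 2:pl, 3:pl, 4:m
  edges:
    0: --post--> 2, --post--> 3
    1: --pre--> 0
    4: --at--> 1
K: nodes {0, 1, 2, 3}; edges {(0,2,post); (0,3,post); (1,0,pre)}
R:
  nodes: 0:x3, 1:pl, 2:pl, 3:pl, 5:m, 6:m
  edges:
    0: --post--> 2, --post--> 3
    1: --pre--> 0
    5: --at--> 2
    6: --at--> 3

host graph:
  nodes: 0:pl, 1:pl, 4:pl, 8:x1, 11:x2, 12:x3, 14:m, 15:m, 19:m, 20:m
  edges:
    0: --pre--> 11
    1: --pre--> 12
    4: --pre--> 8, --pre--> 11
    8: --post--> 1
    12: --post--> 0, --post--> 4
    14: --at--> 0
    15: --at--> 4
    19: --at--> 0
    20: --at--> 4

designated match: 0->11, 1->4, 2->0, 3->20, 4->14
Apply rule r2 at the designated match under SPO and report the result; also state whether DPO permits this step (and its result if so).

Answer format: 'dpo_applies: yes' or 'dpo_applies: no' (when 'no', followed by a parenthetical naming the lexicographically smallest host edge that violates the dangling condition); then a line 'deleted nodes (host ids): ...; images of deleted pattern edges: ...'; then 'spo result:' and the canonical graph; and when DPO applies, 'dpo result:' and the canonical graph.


dpo_applies: yes
deleted nodes (host ids): 14, 20; images of deleted pattern edges: (14,0,at); (20,4,at)
spo result:
nodes: 0:pl, 1:pl, 4:pl, 8:x1, 11:x2, 12:x3, 15:m, 19:m
edges: (0,11,pre); (1,12,pre); (4,8,pre); (4,11,pre); (8,1,post); (12,0,post); (12,4,post); (15,4,at); (19,0,at)
dpo result:
nodes: 0:pl, 1:pl, 4:pl, 8:x1, 11:x2, 12:x3, 15:m, 19:m
edges: (0,11,pre); (1,12,pre); (4,8,pre); (4,11,pre); (8,1,post); (12,0,post); (12,4,post); (15,4,at); (19,0,at)


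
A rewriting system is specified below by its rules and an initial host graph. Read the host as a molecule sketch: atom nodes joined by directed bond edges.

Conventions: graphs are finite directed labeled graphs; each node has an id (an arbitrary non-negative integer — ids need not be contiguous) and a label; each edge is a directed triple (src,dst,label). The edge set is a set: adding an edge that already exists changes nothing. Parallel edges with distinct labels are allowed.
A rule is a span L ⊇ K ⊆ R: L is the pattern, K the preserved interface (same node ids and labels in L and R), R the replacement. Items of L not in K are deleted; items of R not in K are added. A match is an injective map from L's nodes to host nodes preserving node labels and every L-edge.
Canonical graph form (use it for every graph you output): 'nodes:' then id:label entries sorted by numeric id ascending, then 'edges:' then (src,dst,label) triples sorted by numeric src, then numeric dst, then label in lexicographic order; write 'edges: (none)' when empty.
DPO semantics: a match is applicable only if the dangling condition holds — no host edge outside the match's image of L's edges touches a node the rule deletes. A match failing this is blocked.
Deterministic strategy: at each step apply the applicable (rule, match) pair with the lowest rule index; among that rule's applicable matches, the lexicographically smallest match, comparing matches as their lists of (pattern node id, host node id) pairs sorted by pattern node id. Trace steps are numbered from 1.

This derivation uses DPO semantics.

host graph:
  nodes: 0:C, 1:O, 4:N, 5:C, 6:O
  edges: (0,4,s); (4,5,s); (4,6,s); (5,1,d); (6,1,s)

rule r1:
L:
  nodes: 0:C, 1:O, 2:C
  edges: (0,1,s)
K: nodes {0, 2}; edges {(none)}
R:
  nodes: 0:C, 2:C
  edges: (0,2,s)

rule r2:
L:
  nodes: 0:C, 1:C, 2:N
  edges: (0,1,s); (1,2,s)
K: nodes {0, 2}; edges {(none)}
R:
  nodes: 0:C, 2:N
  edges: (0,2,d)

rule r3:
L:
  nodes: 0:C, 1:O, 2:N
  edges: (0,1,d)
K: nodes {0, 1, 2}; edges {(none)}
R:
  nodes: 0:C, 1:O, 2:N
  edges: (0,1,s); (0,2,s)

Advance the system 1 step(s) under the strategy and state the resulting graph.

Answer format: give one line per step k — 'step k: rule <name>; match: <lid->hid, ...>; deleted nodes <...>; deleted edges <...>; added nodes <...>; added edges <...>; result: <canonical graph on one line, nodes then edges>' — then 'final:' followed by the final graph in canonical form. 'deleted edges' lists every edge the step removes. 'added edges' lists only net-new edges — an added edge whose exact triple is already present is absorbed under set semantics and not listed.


step 1: rule r3; match: 0->5, 1->1, 2->4; deleted nodes (none); deleted edges (5,1,d); added nodes (none); added edges (5,1,s); (5,4,s); result: nodes: 0:C, 1:O, 4:N, 5:C, 6:O edges: (0,4,s); (4,5,s); (4,6,s); (5,1,s); (5,4,s); (6,1,s)
final:
nodes: 0:C, 1:O, 4:N, 5:C, 6:O
edges: (0,4,s); (4,5,s); (4,6,s); (5,1,s); (5,4,s); (6,1,s)


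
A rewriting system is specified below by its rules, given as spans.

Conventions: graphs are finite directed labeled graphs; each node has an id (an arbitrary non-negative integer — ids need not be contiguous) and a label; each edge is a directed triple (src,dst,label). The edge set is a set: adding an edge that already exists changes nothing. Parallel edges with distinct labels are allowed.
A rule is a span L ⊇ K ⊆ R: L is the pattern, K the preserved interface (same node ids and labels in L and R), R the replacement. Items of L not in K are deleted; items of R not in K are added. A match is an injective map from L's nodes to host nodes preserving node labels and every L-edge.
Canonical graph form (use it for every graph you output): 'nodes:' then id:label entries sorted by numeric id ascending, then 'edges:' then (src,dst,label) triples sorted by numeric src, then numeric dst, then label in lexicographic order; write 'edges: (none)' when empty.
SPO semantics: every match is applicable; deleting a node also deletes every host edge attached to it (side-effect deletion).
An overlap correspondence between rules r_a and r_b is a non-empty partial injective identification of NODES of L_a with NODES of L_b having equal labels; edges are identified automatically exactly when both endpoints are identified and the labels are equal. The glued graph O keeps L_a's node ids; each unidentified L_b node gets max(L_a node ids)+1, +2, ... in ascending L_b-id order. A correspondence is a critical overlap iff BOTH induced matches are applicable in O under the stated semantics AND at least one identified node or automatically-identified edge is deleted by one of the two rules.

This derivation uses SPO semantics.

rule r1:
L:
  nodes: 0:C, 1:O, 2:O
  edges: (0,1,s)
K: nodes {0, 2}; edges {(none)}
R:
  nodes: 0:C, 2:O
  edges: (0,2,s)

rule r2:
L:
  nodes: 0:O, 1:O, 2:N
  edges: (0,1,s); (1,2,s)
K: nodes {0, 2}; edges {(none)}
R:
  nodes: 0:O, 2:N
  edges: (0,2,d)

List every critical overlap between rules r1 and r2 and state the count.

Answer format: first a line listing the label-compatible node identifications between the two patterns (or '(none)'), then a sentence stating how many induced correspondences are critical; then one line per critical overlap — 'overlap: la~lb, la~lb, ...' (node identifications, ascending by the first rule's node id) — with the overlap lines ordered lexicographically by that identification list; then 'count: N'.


label-compatible node identifications between L(r1) and L(r2): 1~0, 1~1, 2~0, 2~1
5 of the induced correspondences are critical overlaps of r1 and r2.
overlap: 1~0
overlap: 1~0, 2~1
overlap: 1~1
overlap: 1~1, 2~0
overlap: 2~1
count: 5


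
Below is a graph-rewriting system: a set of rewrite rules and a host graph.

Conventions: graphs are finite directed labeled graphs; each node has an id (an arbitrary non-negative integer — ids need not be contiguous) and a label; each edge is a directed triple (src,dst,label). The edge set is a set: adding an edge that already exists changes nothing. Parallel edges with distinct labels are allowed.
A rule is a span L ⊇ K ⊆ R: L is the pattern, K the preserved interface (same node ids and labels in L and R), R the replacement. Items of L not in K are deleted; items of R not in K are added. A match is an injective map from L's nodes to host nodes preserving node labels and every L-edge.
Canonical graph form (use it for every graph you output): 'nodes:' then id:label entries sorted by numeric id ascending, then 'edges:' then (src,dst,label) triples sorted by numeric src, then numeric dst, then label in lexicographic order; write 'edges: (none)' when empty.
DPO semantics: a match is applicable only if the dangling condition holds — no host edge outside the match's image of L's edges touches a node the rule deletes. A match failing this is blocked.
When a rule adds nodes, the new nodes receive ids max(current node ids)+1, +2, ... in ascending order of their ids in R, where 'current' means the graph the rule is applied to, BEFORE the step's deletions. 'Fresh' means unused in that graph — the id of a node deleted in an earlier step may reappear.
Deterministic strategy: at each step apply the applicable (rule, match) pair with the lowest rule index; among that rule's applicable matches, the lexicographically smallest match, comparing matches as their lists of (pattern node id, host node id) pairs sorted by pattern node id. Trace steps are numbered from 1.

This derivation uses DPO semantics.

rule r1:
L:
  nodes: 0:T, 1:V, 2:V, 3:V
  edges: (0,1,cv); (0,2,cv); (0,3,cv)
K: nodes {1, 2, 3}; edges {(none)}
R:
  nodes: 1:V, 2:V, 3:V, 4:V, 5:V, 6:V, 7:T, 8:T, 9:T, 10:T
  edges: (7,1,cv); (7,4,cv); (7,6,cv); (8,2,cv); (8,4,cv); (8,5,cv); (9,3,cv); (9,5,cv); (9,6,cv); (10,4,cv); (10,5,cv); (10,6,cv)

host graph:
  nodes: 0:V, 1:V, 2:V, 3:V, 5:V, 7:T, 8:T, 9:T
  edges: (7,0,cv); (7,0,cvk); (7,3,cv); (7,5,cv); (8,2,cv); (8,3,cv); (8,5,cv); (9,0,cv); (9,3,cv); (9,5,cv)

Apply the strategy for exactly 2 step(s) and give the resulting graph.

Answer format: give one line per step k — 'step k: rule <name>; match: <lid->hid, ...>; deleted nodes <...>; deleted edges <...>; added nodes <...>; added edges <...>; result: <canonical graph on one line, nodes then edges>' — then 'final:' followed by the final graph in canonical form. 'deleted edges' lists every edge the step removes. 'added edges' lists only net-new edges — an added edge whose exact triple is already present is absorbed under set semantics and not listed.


step 1: rule r1; match: 0->8, 1->2, 2->3, 3->5; deleted nodes 8; deleted edges (8,2,cv); (8,3,cv); (8,5,cv); added nodes 10, 11, 12, 13, 14, 15, 16; added edges (13,2,cv); (13,10,cv); (13,12,cv); (14,3,cv); (14,10,cv); (14,11,cv); (15,5,cv); (15,11,cv); (15,12,cv); (16,10,cv); (16,11,cv); (16,12,cv); result: nodes: 0:V, 1:V, 2:V, 3:V, 5:V, 7:T, 9:T, 10:V, 11:V, 12:V, 13:T, 14:T, 15:T, 16:T edges: (7,0,cv); (7,0,cvk); (7,3,cv); (7,5,cv); (9,0,cv); (9,3,cv); (9,5,cv); (13,2,cv); (13,10,cv); (13,12,cv); (14,3,cv); (14,10,cv); (14,11,cv); (15,5,cv); (15,11,cv); (15,12,cv); (16,10,cv); (16,11,cv); (16,12,cv)
step 2: rule r1; match: 0->9, 1->0, 2->3, 3->5; deleted nodes 9; deleted edges (9,0,cv); (9,3,cv); (9,5,cv); added nodes 17, 18, 19, 20, 21, 22, 23; added edges (20,0,cv); (20,17,cv); (20,19,cv); (21,3,cv); (21,17,cv); (21,18,cv); (22,5,cv); (22,18,cv); (22,19,cv); (23,17,cv); (23,18,cv); (23,19,cv); result: nodes: 0:V, 1:V, 2:V, 3:V, 5:V, 7:T, 10:V, 11:V, 12:V, 13:T, 14:T, 15:T, 16:T, 17:V, 18:V, 19:V, 20:T, 21:T, 22:T, 23:T edges: (7,0,cv); (7,0,cvk); (7,3,cv); (7,5,cv); (13,2,cv); (13,10,cv); (13,12,cv); (14,3,cv); (14,10,cv); (14,11,cv); (15,5,cv); (15,11,cv); (15,12,cv); (16,10,cv); (16,11,cv); (16,12,cv); (20,0,cv); (20,17,cv); (20,19,cv); (21,3,cv); (21,17,cv); (21,18,cv); (22,5,cv); (22,18,cv); (22,19,cv); (23,17,cv); (23,18,cv); (23,19,cv)
final:
nodes: 0:V, 1:V, 2:V, 3:V, 5:V, 7:T, 10:V, 11:V, 12:V, 13:T, 14:T, 15:T, 16:T, 17:V, 18:V, 19:V, 20:T, 21:T, 22:T, 23:T
edges: (7,0,cv); (7,0,cvk); (7,3,cv); (7,5,cv); (13,2,cv); (13,10,cv); (13,12,cv); (14,3,cv); (14,10,cv); (14,11,cv); (15,5,cv); (15,11,cv); (15,12,cv); (16,10,cv); (16,11,cv); (16,12,cv); (20,0,cv); (20,17,cv); (20,19,cv); (21,3,cv); (21,17,cv); (21,18,cv); (22,5,cv); (22,18,cv); (22,19,cv); (23,17,cv); (23,18,cv); (23,19,cv)


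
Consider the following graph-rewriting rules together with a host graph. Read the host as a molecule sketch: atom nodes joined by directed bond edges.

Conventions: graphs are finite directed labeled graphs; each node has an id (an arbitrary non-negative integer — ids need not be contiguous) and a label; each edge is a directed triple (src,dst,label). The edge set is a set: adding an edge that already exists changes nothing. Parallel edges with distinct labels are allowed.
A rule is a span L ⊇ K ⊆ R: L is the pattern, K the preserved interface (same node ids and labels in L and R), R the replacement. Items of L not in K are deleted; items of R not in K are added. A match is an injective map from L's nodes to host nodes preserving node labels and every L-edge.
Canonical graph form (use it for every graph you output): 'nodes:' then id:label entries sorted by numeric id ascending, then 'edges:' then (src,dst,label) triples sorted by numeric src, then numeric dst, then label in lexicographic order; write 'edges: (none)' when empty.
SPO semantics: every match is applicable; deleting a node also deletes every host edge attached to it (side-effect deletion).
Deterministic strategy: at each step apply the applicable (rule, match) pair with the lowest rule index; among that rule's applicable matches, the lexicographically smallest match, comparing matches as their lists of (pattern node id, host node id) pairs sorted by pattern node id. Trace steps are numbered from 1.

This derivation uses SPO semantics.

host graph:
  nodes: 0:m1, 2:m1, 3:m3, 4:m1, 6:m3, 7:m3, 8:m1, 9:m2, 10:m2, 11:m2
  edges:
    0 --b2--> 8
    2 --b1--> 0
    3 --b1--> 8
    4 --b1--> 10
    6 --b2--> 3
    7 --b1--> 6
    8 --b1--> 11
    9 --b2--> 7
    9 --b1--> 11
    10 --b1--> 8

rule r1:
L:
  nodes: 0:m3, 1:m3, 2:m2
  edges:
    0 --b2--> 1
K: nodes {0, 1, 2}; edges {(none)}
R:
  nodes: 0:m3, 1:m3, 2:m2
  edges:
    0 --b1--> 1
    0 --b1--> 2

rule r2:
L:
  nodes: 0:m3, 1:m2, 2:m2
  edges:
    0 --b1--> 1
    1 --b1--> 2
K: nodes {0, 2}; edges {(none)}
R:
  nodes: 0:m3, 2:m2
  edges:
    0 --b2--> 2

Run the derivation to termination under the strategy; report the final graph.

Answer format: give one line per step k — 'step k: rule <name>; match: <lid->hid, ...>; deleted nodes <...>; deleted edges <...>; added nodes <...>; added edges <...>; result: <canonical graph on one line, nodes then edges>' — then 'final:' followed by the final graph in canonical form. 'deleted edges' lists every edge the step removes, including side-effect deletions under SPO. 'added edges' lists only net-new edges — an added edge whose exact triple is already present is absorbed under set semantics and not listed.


step 1: rule r1; match: 0->6, 1->3, 2->9; deleted nodes (none); deleted edges (6,3,b2); added nodes (none); added edges (6,3,b1); (6,9,b1); result: nodes: 0:m1, 2:m1, 3:m3, 4:m1, 6:m3, 7:m3, 8:m1, 9:m2, 10:m2, 11:m2 edges: (0,8,b2); (2,0,b1); (3,8,b1); (4,10,b1); (6,3,b1); (6,9,b1); (7,6,b1); (8,11,b1); (9,7,b2); (9,11,b1); (10,8,b1)
step 2: rule r2; match: 0->6, 1->9, 2->11; deleted nodes 9; deleted edges (6,9,b1); (9,7,b2); (9,11,b1); added nodes (none); added edges (6,11,b2); result: nodes: 0:m1, 2:m1, 3:m3, 4:m1, 6:m3, 7:m3, 8:m1, 10:m2, 11:m2 edges: (0,8,b2); (2,0,b1); (3,8,b1); (4,10,b1); (6,3,b1); (6,11,b2); (7,6,b1); (8,11,b1); (10,8,b1)
final:
nodes: 0:m1, 2:m1, 3:m3, 4:m1, 6:m3, 7:m3, 8:m1, 10:m2, 11:m2
edges: (0,8,b2); (2,0,b1); (3,8,b1); (4,10,b1); (6,3,b1); (6,11,b2); (7,6,b1); (8,11,b1); (10,8,b1)


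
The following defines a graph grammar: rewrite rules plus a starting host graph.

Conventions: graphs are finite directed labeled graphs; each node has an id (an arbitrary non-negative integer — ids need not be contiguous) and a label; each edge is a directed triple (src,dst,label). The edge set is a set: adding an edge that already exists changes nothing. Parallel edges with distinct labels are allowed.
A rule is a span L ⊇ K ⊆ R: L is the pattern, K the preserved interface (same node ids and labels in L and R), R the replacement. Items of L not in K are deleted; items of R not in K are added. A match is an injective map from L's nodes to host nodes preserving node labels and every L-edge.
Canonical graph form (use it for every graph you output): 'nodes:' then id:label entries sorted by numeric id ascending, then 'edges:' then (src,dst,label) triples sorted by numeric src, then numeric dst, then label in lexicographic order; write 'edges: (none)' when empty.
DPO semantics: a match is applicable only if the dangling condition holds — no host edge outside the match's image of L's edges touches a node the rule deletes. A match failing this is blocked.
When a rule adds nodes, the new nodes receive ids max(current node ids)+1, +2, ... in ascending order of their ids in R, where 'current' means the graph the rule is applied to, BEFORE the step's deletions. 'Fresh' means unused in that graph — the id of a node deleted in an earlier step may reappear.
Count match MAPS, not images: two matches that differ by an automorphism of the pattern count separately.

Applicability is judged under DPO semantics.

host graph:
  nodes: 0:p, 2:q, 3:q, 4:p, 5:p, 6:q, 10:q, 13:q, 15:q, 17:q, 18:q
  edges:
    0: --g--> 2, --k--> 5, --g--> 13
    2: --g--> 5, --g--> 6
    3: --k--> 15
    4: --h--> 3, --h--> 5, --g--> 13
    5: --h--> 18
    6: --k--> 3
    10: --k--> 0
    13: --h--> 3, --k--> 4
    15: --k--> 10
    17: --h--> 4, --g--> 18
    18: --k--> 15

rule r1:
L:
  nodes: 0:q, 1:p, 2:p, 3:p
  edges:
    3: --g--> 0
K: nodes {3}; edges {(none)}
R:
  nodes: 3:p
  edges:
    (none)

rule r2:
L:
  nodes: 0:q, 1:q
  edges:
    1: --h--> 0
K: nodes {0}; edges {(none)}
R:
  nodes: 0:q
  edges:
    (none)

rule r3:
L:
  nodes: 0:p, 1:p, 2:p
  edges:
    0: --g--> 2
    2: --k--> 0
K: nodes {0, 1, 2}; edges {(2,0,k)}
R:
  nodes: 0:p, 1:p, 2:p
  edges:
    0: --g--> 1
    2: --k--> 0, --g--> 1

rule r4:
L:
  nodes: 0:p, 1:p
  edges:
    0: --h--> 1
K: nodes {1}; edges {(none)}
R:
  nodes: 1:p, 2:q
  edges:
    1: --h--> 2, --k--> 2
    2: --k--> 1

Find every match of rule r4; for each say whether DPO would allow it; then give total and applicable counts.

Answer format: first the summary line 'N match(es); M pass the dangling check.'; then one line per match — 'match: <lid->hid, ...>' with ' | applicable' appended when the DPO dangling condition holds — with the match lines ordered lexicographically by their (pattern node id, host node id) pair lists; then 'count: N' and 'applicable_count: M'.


1 match(es); 0 pass the dangling check.
match: 0->4, 1->5
count: 1
applicable_count: 0


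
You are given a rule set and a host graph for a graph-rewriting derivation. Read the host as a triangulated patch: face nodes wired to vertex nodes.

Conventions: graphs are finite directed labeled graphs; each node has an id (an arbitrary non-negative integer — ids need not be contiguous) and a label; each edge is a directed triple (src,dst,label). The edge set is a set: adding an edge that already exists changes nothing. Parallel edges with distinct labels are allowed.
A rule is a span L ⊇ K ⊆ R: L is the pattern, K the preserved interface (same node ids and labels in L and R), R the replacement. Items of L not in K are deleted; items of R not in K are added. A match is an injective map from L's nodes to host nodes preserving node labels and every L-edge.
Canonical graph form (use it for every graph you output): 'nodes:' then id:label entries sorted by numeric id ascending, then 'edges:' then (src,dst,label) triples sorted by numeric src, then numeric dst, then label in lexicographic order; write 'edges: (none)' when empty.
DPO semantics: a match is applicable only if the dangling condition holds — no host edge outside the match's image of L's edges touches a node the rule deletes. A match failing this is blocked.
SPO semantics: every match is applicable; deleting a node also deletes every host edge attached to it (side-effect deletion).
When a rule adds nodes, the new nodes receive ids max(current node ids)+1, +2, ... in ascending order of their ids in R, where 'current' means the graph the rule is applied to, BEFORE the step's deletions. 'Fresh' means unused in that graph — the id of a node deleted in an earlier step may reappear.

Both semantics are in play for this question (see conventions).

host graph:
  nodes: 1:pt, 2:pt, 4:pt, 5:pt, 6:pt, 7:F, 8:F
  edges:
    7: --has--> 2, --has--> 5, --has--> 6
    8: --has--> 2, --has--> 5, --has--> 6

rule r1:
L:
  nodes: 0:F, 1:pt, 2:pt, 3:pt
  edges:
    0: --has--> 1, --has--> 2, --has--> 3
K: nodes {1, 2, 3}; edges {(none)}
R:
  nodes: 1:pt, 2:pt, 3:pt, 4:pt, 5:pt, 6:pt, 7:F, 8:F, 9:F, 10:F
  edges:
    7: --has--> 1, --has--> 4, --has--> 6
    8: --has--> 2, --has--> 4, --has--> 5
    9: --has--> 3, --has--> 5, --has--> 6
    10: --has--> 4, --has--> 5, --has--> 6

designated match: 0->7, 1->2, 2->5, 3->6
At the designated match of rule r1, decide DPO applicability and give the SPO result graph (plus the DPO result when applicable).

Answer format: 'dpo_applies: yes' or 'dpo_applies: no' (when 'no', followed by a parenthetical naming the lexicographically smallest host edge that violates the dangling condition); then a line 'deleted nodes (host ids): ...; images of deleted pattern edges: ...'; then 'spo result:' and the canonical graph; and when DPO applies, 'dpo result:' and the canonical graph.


dpo_applies: yes
deleted nodes (host ids): 7; images of deleted pattern edges: (7,2,has); (7,5,has); (7,6,has)
spo result:
nodes: 1:pt, 2:pt, 4:pt, 5:pt, 6:pt, 8:F, 9:pt, 10:pt, 11:pt, 12:F, 13:F, 14:F, 15:F
edges: (8,2,has); (8,5,has); (8,6,has); (12,2,has); (12,9,has); (12,11,has); (13,5,has); (13,9,has); (13,10,has); (14,6,has); (14,10,has); (14,11,has); (15,9,has); (15,10,has); (15,11,has)
dpo result:
nodes: 1:pt, 2:pt, 4:pt, 5:pt, 6:pt, 8:F, 9:pt, 10:pt, 11:pt, 12:F, 13:F, 14:F, 15:F
edges: (8,2,has); (8,5,has); (8,6,has); (12,2,has); (12,9,has); (12,11,has); (13,5,has); (13,9,has); (13,10,has); (14,6,has); (14,10,has); (14,11,has); (15,9,has); (15,10,has); (15,11,has)
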